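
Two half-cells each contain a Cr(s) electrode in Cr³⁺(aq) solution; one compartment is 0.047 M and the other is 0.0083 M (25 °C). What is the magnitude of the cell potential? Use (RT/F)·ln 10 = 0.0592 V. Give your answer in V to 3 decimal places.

For a concentration cell E°cell = 0, since both electrodes use the same couple.
The compartment with the higher Cr³⁺(aq) concentration (0.047 M) acts as the cathode; ions are reduced there and produced at the dilute (0.0083 M) anode.
With n = 3, Ecell = −(0.0592/3)·log([dilute]/[conc]) = −(0.0592/3)·log(0.0083/0.047) = +0.015 V.

0.015 V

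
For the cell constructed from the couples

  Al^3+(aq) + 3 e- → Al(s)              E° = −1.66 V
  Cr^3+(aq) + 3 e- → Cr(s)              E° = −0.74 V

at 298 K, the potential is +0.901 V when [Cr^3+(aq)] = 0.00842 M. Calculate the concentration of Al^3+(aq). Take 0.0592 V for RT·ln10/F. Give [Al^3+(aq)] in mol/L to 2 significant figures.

With Cr³⁺/Cr at the cathode and Al³⁺/Al at the anode, E°cell = −0.74 − (−1.66) = +0.92 V (n = 3).
Rearranging E = E° − (0.0592/n)·log Q gives log Q = 3(+0.92 − (+0.901))/0.0592 = 0.963.
Balancing electrons gives Cr^3+(aq) + Al(s) → Cr(s) + Al^3+(aq); thus Q = [Al^3+(aq)] / [Cr^3+(aq)].
Substituting the known concentrations and solving, log [Al^3+(aq)] = −1.112 and [Al^3+(aq)] = 0.077 M.

0.077 M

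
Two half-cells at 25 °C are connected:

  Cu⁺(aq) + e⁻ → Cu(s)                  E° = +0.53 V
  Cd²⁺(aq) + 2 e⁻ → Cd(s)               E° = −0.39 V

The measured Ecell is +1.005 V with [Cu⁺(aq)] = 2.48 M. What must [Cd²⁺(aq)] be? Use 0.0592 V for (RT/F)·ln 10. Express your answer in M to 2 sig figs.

0.0083 M

With Cu⁺/Cu at the cathode and Cd²⁺/Cd at the anode, E°cell = +0.53 − (−0.39) = +0.92 V (n = 2).
From the Nernst equation, log Q = n(E° − E)/0.0592 = 2·(+0.92 − (+1.005))/0.0592 = −2.872.
The balanced reaction is 2 Cu⁺(aq) + Cd(s) → 2 Cu(s) + Cd²⁺(aq), so Q = [Cd²⁺(aq)] / [Cu⁺(aq)]^2.
Solving for the unknown gives log [Cd²⁺(aq)] = −2.083, so [Cd²⁺(aq)] ≈ 0.0083 M.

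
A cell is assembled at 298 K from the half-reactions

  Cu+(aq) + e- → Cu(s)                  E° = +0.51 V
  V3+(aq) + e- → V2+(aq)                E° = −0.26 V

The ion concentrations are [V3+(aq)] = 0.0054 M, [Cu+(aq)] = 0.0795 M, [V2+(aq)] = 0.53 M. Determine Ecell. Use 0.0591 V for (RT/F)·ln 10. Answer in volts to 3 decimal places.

The Cu⁺/Cu couple has the more positive E°, so it is the cathode; V³⁺/V²⁺ is the anode.
E°cell = E°cat − E°an = +0.51 − (−0.26) = +0.77 V; n = 1.
For the overall reaction Cu+(aq) + V2+(aq) → Cu(s) + V3+(aq), Q = [V3+(aq)] / ([Cu+(aq)]·[V2+(aq)]) = 0.128, giving log Q = −0.892.
Applying E = E° − (RT ln10/nF)·log Q gives +0.77 − (0.0591/1)(−0.892) = +0.823 V.

+0.823 V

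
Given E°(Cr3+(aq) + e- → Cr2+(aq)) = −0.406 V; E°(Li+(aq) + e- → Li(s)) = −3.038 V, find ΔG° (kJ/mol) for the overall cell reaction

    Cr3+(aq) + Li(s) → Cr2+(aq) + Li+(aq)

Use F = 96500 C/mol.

−254 kJ/mol

In the reaction as written Cr3+(aq) is reduced, so the Cr³⁺/Cr²⁺ couple is the cathode and Li⁺/Li is the anode.
E°cell = −0.406 − (−3.038) = +2.632 V; balancing electrons gives n = 1.
ΔG° = −nFE°cell = −(1)(96500)(+2.632) J/mol = −254 kJ/mol.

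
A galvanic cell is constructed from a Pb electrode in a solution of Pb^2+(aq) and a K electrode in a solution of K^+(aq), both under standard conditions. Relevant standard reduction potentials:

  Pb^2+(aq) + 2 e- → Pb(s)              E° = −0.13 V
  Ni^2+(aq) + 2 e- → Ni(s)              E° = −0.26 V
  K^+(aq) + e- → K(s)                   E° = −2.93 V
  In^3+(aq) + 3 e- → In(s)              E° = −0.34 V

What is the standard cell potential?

Of the two couples in this cell, the one with the more positive reduction potential is reduced at the cathode: here that is Pb²⁺/Pb (−0.13 V); K⁺/K (−2.93 V) is the anode.
E°cell = E°(cathode) − E°(anode) = −0.13 − (−2.93) = +2.80 V.

+2.80 V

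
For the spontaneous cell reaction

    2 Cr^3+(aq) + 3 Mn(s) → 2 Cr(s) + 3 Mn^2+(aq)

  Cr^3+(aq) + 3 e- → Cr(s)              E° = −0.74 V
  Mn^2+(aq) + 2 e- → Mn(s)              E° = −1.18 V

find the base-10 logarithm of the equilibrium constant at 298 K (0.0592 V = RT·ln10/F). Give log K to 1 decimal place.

The Cr³⁺/Cr couple is reduced (cathode); E°cell = −0.74 − (−1.18) = +0.44 V with n = 6.
At equilibrium E = 0, so log K = nE°cell / 0.0592 = (6)(+0.44) / 0.0592 = 44.6.

log K = 44.6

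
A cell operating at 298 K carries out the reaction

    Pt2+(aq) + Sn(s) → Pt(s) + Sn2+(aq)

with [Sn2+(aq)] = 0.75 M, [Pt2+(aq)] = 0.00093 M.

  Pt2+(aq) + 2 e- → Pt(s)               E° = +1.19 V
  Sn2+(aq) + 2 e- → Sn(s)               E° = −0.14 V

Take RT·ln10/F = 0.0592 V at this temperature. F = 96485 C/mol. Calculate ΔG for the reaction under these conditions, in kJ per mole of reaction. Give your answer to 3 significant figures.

−240 kJ/mol

The standard cell potential is +1.19 − (−0.14) = +1.33 V, with n = 2 electrons in the balanced equation.
Q = [Sn2+(aq)] / [Pt2+(aq)] = 806, so log Q = 2.907 and E = +1.33 − (0.0592/2)(2.907) = +1.2440 V.
Finally ΔG = −nFE = −(2)(96485 C/mol)(+1.2440 V) = −240 kJ/mol.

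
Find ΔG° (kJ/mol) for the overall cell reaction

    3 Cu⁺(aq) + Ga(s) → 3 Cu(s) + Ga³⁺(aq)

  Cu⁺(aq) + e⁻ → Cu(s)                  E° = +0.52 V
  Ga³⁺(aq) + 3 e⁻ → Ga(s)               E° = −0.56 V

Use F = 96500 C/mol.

In the reaction as written Cu⁺(aq) is reduced, so the Cu⁺/Cu couple is the cathode and Ga³⁺/Ga is the anode.
E°cell = +0.52 − (−0.56) = +1.08 V; balancing electrons gives n = 3.
ΔG° = −nFE°cell = −(3)(96500)(+1.08) J/mol = −313 kJ/mol.

−313 kJ/mol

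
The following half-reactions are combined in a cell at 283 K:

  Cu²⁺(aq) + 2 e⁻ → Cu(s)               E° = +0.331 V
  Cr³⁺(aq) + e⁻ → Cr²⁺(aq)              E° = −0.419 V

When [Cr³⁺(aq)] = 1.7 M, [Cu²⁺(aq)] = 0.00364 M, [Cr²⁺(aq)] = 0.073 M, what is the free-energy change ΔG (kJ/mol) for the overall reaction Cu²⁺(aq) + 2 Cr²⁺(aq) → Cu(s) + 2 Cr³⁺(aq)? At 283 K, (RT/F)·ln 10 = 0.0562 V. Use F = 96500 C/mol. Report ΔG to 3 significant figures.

−117 kJ/mol

E°cell = +0.331 − (−0.419) = +0.750 V; the balanced reaction transfers n = 2 electrons.
Q = [Cr³⁺(aq)]^2 / ([Cu²⁺(aq)]·[Cr²⁺(aq)]^2) = 1.49×10^5, so log Q = 5.173 and E = +0.750 − (0.0562/2)(5.173) = +0.6046 V.
ΔG = −nFE = −(2)(96500)(+0.6046) J/mol = −117 kJ/mol.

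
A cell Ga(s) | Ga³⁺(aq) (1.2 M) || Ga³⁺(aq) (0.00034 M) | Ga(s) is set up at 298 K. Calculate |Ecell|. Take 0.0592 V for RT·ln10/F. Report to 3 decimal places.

For a concentration cell E°cell = 0, since both electrodes use the same couple.
The compartment with the higher Ga³⁺(aq) concentration (1.2 M) acts as the cathode; ions are reduced there and produced at the dilute (0.00034 M) anode.
With n = 3, Ecell = −(0.0592/3)·log([dilute]/[conc]) = −(0.0592/3)·log(0.00034/1.2) = +0.070 V.

0.070 V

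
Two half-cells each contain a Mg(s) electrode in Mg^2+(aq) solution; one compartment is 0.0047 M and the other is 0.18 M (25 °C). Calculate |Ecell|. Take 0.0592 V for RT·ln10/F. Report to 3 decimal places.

For a concentration cell E°cell = 0, since both electrodes use the same couple.
The compartment with the higher Mg^2+(aq) concentration (0.18 M) acts as the cathode; ions are reduced there and produced at the dilute (0.0047 M) anode.
With n = 2, Ecell = −(0.0592/2)·log([dilute]/[conc]) = −(0.0592/2)·log(0.0047/0.18) = +0.047 V.

0.047 V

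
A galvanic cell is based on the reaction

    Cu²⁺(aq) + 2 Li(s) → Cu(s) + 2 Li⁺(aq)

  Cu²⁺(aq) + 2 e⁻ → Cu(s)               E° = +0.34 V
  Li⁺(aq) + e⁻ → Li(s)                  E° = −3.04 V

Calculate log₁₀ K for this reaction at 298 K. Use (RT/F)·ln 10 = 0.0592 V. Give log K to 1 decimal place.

log K = 114.2

The Cu²⁺/Cu couple is reduced (cathode); E°cell = +0.34 − (−3.04) = +3.38 V with n = 2.
At equilibrium E = 0, so log K = nE°cell / 0.0592 = (2)(+3.38) / 0.0592 = 114.2.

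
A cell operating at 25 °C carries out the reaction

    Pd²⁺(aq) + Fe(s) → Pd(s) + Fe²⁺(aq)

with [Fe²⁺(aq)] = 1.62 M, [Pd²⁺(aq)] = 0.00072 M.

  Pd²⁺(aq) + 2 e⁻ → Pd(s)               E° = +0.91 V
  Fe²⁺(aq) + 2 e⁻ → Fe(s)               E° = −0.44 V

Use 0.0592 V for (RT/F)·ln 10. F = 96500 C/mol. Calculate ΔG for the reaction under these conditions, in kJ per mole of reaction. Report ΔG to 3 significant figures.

−241 kJ/mol

The standard cell potential is +0.91 − (−0.44) = +1.35 V, with n = 2 electrons in the balanced equation.
Q = [Fe²⁺(aq)] / [Pd²⁺(aq)] = 2.25×10^3, so log Q = 3.352 and E = +1.35 − (0.0592/2)(3.352) = +1.2508 V.
Then ΔG = −nFE = −2 × 96500 × +1.2508 J/mol = −241 kJ/mol.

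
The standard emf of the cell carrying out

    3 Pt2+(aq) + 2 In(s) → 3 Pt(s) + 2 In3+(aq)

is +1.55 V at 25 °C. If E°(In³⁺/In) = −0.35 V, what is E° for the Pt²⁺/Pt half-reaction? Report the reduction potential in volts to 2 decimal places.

In the reaction as written the Pt²⁺/Pt couple is reduced (cathode) and In³⁺/In is oxidized (anode), so E°cell = E°(Pt²⁺/Pt) − E°(In³⁺/In).
E°(Pt²⁺/Pt) = E°cell + E°(anode) = +1.55 + (−0.35) = +1.20 V.

+1.20 V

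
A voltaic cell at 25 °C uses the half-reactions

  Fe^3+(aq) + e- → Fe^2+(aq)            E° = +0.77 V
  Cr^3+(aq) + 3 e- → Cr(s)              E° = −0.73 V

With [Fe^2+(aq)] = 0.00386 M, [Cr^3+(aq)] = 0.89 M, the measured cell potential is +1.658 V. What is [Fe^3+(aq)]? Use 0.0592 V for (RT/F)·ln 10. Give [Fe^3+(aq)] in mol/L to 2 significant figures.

1.7 M

Fe³⁺/Fe²⁺ is the cathode (higher E°); E°cell = +0.77 − (−0.73) = +1.50 V with n = 3.
Rearranging E = E° − (0.0592/n)·log Q gives log Q = 3(+1.50 − (+1.658))/0.0592 = −8.007.
Balancing electrons gives 3 Fe^3+(aq) + Cr(s) → 3 Fe^2+(aq) + Cr^3+(aq); thus Q = ([Fe^2+(aq)]^3·[Cr^3+(aq)]) / [Fe^3+(aq)]^3.
Isolating [Fe^3+(aq)] in Q = 10^{−8.007} yields log [Fe^3+(aq)] = 0.239, i.e. 1.7 M.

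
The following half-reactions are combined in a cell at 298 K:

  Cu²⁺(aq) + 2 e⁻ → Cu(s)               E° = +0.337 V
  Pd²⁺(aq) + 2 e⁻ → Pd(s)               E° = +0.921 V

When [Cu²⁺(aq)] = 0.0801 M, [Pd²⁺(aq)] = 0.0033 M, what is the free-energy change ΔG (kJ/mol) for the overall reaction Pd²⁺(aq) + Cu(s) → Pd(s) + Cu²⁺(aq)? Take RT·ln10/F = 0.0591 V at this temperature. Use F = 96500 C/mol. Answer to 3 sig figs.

−105 kJ/mol

The standard cell potential is +0.921 − (+0.337) = +0.584 V, with n = 2 electrons in the balanced equation.
Here Q = [Cu²⁺(aq)] / [Pd²⁺(aq)] = 24.3 (log Q = 1.385), giving E = +0.584 − (0.0591/2)·(1.385) = +0.5431 V.
ΔG = −nFE = −(2)(96500)(+0.5431) J/mol = −105 kJ/mol.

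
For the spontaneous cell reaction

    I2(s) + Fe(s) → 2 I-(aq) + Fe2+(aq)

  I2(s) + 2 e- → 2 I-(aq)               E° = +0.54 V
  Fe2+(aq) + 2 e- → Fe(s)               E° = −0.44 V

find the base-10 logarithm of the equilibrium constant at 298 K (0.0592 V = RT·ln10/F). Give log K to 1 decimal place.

log K = 33.1

The I₂/I⁻ couple is reduced (cathode); E°cell = +0.54 − (−0.44) = +0.98 V with n = 2.
At equilibrium E = 0, so log K = nE°cell / 0.0592 = (2)(+0.98) / 0.0592 = 33.1.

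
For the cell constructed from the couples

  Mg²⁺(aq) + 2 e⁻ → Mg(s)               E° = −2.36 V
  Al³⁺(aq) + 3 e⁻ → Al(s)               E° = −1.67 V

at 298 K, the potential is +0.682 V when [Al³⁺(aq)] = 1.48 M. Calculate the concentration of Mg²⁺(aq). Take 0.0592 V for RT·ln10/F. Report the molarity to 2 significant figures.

2.4 M

With Al³⁺/Al at the cathode and Mg²⁺/Mg at the anode, E°cell = −1.67 − (−2.36) = +0.69 V (n = 6).
Since E = E° − (0.0592/n)·log Q, log Q = n(E° − E)/0.0592 = 0.811.
Balancing electrons gives 2 Al³⁺(aq) + 3 Mg(s) → 2 Al(s) + 3 Mg²⁺(aq); thus Q = [Mg²⁺(aq)]^3 / [Al³⁺(aq)]^2.
Isolating [Mg²⁺(aq)] in Q = 10^{0.811} yields log [Mg²⁺(aq)] = 0.384, i.e. 2.4 M.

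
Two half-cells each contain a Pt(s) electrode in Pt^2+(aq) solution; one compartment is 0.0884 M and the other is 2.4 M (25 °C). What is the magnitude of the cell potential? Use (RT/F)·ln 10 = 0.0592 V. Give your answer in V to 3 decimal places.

For a concentration cell E°cell = 0, since both electrodes use the same couple.
The compartment with the higher Pt^2+(aq) concentration (2.4 M) acts as the cathode; ions are reduced there and produced at the dilute (0.0884 M) anode.
With n = 2, Ecell = −(0.0592/2)·log([dilute]/[conc]) = −(0.0592/2)·log(0.0884/2.4) = +0.042 V.

0.042 V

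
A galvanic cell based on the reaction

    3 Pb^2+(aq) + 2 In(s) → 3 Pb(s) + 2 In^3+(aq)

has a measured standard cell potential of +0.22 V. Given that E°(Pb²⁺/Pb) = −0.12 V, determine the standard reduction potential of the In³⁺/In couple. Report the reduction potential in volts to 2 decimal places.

−0.34 V

In the reaction as written the Pb²⁺/Pb couple is reduced (cathode) and In³⁺/In is oxidized (anode), so E°cell = E°(Pb²⁺/Pb) − E°(In³⁺/In).
E°(In³⁺/In) = E°(cathode) − E°cell = −0.12 − (+0.22) = −0.34 V.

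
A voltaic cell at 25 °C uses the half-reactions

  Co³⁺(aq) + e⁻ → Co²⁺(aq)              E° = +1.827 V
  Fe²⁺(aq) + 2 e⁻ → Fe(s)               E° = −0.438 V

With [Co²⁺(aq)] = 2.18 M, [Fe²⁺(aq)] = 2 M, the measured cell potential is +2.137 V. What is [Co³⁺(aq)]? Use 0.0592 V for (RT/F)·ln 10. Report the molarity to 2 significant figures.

Co³⁺/Co²⁺ is the cathode (higher E°); E°cell = +1.827 − (−0.438) = +2.265 V with n = 2.
From the Nernst equation, log Q = n(E° − E)/0.0592 = 2·(+2.265 − (+2.137))/0.0592 = 4.324.
For 2 Co³⁺(aq) + Fe(s) → 2 Co²⁺(aq) + Fe²⁺(aq), the reaction quotient is Q = ([Co²⁺(aq)]^2·[Fe²⁺(aq)]) / [Co³⁺(aq)]^2.
Isolating [Co³⁺(aq)] in Q = 10^{4.324} yields log [Co³⁺(aq)] = −1.673, i.e. 0.021 M.

0.021 M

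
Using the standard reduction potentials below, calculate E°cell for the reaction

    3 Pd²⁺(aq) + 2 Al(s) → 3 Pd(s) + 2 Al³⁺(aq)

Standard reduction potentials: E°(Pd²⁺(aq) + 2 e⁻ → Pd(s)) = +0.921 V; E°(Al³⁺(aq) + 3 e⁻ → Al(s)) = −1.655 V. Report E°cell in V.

+2.576 V

Pd²⁺(aq) gains electrons, so the Pd²⁺/Pd couple is the cathode; the Al³⁺/Al couple is the anode.
E°cell = E°(cathode) − E°(anode) = +0.921 − (−1.655) = +2.576 V.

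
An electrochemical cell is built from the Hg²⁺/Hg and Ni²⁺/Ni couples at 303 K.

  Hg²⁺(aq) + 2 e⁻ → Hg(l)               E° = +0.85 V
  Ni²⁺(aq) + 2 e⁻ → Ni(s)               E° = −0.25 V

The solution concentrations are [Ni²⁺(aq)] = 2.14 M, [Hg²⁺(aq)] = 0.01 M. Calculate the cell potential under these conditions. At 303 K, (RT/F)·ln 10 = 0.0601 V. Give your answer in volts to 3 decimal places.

+1.030 V

Since E°(Hg²⁺/Hg) > E°(Ni²⁺/Ni), Hg²⁺/Hg serves as the cathode.
E°cell = +0.85 − (−0.25) = +1.10 V, with n = 2 electrons transferred.
Balancing gives Hg²⁺(aq) + Ni(s) → Hg(l) + Ni²⁺(aq); hence Q = [Ni²⁺(aq)] / [Hg²⁺(aq)] = 214 (log Q = 2.330).
Applying E = E° − (RT ln10/nF)·log Q gives +1.10 − (0.0601/2)(2.330) = +1.030 V.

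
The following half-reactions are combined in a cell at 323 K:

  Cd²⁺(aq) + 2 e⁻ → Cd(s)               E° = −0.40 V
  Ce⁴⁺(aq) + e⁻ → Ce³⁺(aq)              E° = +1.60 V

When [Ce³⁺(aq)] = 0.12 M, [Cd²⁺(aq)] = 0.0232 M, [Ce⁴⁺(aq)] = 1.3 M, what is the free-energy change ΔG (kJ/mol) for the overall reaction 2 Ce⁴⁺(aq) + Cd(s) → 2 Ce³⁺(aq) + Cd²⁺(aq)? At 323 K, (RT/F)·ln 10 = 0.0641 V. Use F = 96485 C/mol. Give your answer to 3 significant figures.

−409 kJ/mol

With Ce⁴⁺/Ce³⁺ reduced at the cathode, E°cell = +1.60 − (−0.40) = +2.00 V and n = 2.
Q = ([Ce³⁺(aq)]^2·[Cd²⁺(aq)]) / [Ce⁴⁺(aq)]^2 = 0.000198, so log Q = −3.704 and E = +2.00 − (0.0641/2)(−3.704) = +2.1187 V.
ΔG = −nFE = −(2)(96485)(+2.1187) J/mol = −409 kJ/mol.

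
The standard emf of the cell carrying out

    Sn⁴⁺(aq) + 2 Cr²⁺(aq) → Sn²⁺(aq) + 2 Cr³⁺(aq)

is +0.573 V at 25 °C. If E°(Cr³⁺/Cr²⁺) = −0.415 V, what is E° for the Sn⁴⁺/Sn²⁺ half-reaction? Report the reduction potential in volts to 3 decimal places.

In the reaction as written the Sn⁴⁺/Sn²⁺ couple is reduced (cathode) and Cr³⁺/Cr²⁺ is oxidized (anode), so E°cell = E°(Sn⁴⁺/Sn²⁺) − E°(Cr³⁺/Cr²⁺).
E°(Sn⁴⁺/Sn²⁺) = E°cell + E°(anode) = +0.573 + (−0.415) = +0.158 V.

+0.158 V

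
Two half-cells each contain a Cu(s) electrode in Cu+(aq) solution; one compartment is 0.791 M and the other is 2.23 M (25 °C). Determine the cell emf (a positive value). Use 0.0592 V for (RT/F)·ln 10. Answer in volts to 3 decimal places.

0.027 V

For a concentration cell E°cell = 0, since both electrodes use the same couple.
The compartment with the higher Cu+(aq) concentration (2.23 M) acts as the cathode; ions are reduced there and produced at the dilute (0.791 M) anode.
With n = 1, Ecell = −(0.0592/1)·log([dilute]/[conc]) = −(0.0592/1)·log(0.791/2.23) = +0.027 V.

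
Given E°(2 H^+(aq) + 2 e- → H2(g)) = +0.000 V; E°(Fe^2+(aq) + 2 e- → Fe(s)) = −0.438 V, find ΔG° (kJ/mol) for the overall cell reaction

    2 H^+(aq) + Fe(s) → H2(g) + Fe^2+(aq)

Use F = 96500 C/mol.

In the reaction as written H^+(aq) is reduced, so the 2H⁺/H₂ couple is the cathode and Fe²⁺/Fe is the anode.
E°cell = +0.000 − (−0.438) = +0.438 V; balancing electrons gives n = 2.
ΔG° = −nFE°cell = −(2)(96500)(+0.438) J/mol = −84.5 kJ/mol.

−84.5 kJ/mol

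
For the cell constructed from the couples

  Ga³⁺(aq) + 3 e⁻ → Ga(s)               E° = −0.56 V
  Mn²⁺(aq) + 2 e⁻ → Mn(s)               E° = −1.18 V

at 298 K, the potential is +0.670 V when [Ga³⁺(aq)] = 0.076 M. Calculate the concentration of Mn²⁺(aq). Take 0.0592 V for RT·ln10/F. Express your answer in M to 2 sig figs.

With Ga³⁺/Ga at the cathode and Mn²⁺/Mn at the anode, E°cell = −0.56 − (−1.18) = +0.62 V (n = 6).
From the Nernst equation, log Q = n(E° − E)/0.0592 = 6·(+0.62 − (+0.670))/0.0592 = −5.068.
For 2 Ga³⁺(aq) + 3 Mn(s) → 2 Ga(s) + 3 Mn²⁺(aq), the reaction quotient is Q = [Mn²⁺(aq)]^3 / [Ga³⁺(aq)]^2.
Substituting the known concentrations and solving, log [Mn²⁺(aq)] = −2.435 and [Mn²⁺(aq)] = 0.0037 M.

0.0037 M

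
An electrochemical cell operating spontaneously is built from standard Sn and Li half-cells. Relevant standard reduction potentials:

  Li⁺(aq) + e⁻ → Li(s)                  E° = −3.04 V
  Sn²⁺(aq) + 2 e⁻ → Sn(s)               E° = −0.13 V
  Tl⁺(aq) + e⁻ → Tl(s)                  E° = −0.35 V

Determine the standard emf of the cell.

Of the two couples in this cell, the one with the more positive reduction potential is reduced at the cathode: here that is Sn²⁺/Sn (−0.13 V); Li⁺/Li (−3.04 V) is the anode.
E°cell = E°(cathode) − E°(anode) = −0.13 − (−3.04) = +2.91 V.

+2.91 V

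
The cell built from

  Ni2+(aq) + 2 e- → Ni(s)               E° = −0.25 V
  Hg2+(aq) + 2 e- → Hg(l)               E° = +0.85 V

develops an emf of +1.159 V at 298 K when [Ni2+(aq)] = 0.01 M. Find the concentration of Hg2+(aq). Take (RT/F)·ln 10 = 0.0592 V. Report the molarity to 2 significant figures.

0.98 M

With Hg²⁺/Hg at the cathode and Ni²⁺/Ni at the anode, E°cell = +0.85 − (−0.25) = +1.10 V (n = 2).
Rearranging E = E° − (0.0592/n)·log Q gives log Q = 2(+1.10 − (+1.159))/0.0592 = −1.993.
For Hg2+(aq) + Ni(s) → Hg(l) + Ni2+(aq), the reaction quotient is Q = [Ni2+(aq)] / [Hg2+(aq)].
Substituting the known concentrations and solving, log [Hg2+(aq)] = −0.007 and [Hg2+(aq)] = 0.98 M.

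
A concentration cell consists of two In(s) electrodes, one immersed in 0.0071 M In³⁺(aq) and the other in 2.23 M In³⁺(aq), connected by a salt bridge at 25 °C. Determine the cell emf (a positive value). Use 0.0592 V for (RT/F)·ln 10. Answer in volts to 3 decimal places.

0.049 V

For a concentration cell E°cell = 0, since both electrodes use the same couple.
The compartment with the higher In³⁺(aq) concentration (2.23 M) acts as the cathode; ions are reduced there and produced at the dilute (0.0071 M) anode.
With n = 3, Ecell = −(0.0592/3)·log([dilute]/[conc]) = −(0.0592/3)·log(0.0071/2.23) = +0.049 V.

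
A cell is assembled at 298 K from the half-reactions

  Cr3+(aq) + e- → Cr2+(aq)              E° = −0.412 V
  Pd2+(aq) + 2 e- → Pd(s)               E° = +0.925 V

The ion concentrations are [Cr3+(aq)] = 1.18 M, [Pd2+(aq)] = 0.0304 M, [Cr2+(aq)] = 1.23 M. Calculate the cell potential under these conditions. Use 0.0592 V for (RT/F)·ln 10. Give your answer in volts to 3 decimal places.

Pd²⁺/Pd is reduced (cathode, E° = +0.925 V) and Cr³⁺/Cr²⁺ is oxidized (anode).
E°cell = +0.925 − (−0.412) = +1.337 V, with n = 2 electrons transferred.
The balanced reaction is Pd2+(aq) + 2 Cr2+(aq) → Pd(s) + 2 Cr3+(aq), so Q = [Cr3+(aq)]^2 / ([Pd2+(aq)]·[Cr2+(aq)]^2) = 30.3 and log Q = 1.481.
By the Nernst equation, E = +1.337 − (0.0592/2)·(1.481) = +1.293 V.

+1.293 V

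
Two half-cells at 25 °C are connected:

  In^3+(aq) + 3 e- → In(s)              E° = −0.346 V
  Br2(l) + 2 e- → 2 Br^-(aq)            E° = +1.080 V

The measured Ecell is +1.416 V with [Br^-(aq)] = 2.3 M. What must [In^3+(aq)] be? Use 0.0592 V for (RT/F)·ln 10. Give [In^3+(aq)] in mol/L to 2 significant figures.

The Br₂/Br⁻ couple has the larger reduction potential, so it is the cathode: E°cell = +1.080 − (−0.346) = +1.426 V and n = 6.
Rearranging E = E° − (0.0592/n)·log Q gives log Q = 6(+1.426 − (+1.416))/0.0592 = 1.014.
For 3 Br2(l) + 2 In(s) → 6 Br^-(aq) + 2 In^3+(aq), the reaction quotient is Q = [Br^-(aq)]^6·[In^3+(aq)]^2.
Isolating [In^3+(aq)] in Q = 10^{1.014} yields log [In^3+(aq)] = −0.578, i.e. 0.26 M.

0.26 M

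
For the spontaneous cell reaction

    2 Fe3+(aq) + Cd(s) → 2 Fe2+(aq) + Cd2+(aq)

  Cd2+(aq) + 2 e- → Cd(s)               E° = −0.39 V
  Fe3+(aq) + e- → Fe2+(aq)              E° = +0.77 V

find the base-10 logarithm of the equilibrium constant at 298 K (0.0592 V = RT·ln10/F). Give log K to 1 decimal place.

The Fe³⁺/Fe²⁺ couple is reduced (cathode); E°cell = +0.77 − (−0.39) = +1.16 V with n = 2.
At equilibrium E = 0, so log K = nE°cell / 0.0592 = (2)(+1.16) / 0.0592 = 39.2.

log K = 39.2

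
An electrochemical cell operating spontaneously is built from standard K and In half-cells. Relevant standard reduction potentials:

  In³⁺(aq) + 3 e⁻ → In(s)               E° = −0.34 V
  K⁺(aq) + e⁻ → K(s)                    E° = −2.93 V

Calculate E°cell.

The In³⁺/In couple has the higher E°, so In ion is reduced (cathode) and K is oxidized (anode).
E°cell = E°(cathode) − E°(anode) = −0.34 − (−2.93) = +2.59 V.

+2.59 V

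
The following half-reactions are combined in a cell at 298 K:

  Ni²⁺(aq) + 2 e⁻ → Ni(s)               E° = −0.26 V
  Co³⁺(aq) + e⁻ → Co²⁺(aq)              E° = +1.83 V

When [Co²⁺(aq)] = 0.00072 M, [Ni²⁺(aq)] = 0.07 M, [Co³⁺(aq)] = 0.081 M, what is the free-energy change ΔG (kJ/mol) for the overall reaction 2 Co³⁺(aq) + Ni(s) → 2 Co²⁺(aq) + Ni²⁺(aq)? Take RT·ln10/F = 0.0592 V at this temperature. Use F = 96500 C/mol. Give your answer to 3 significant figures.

−433 kJ/mol

E°cell = +1.83 − (−0.26) = +2.09 V; the balanced reaction transfers n = 2 electrons.
Q = ([Co²⁺(aq)]^2·[Ni²⁺(aq)]) / [Co³⁺(aq)]^2 = 5.53×10^−6, so log Q = −5.257 and E = +2.09 − (0.0592/2)(−5.257) = +2.2456 V.
Then ΔG = −nFE = −2 × 96500 × +2.2456 J/mol = −433 kJ/mol.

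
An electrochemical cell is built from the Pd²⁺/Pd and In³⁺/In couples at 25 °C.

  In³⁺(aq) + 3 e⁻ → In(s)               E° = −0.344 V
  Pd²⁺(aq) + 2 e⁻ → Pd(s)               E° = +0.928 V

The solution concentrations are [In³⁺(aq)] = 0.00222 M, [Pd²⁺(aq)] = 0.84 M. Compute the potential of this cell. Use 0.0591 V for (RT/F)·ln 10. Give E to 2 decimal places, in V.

+1.32 V

Pd²⁺/Pd is reduced (cathode, E° = +0.928 V) and In³⁺/In is oxidized (anode).
E°cell = +0.928 − (−0.344) = +1.272 V, with n = 6 electrons transferred.
For the overall reaction 3 Pd²⁺(aq) + 2 In(s) → 3 Pd(s) + 2 In³⁺(aq), Q = [In³⁺(aq)]^2 / [Pd²⁺(aq)]^3 = 8.32×10^−6, giving log Q = −5.080.
By the Nernst equation, E = +1.272 − (0.0591/6)·(−5.080) = +1.32 V.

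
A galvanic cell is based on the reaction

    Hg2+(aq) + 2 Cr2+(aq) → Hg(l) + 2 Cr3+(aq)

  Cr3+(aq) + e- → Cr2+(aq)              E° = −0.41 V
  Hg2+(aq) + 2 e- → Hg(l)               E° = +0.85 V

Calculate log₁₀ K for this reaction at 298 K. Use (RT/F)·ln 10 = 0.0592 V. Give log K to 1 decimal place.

log K = 42.6

The Hg²⁺/Hg couple is reduced (cathode); E°cell = +0.85 − (−0.41) = +1.26 V with n = 2.
At equilibrium E = 0, so log K = nE°cell / 0.0592 = (2)(+1.26) / 0.0592 = 42.6.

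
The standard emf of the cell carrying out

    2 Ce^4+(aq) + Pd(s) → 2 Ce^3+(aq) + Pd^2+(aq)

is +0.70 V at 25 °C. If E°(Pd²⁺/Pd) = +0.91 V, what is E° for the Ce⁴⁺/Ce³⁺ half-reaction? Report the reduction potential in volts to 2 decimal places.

In the reaction as written the Ce⁴⁺/Ce³⁺ couple is reduced (cathode) and Pd²⁺/Pd is oxidized (anode), so E°cell = E°(Ce⁴⁺/Ce³⁺) − E°(Pd²⁺/Pd).
E°(Ce⁴⁺/Ce³⁺) = E°cell + E°(anode) = +0.70 + (+0.91) = +1.61 V.

+1.61 V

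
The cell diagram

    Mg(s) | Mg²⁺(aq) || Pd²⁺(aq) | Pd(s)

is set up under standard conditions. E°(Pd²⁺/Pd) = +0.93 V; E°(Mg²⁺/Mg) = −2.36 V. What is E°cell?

+3.29 V

By convention the left-hand electrode in cell notation is the anode (oxidation) and the right-hand electrode is the cathode (reduction).
E°cell = E°(right) − E°(left) = +0.93 − (−2.36) = +3.29 V.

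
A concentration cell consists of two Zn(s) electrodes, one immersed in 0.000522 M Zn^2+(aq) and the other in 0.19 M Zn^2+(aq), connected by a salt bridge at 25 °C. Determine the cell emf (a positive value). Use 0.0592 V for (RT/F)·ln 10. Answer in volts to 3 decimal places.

0.076 V

For a concentration cell E°cell = 0, since both electrodes use the same couple.
The compartment with the higher Zn^2+(aq) concentration (0.19 M) acts as the cathode; ions are reduced there and produced at the dilute (0.000522 M) anode.
With n = 2, Ecell = −(0.0592/2)·log([dilute]/[conc]) = −(0.0592/2)·log(0.000522/0.19) = +0.076 V.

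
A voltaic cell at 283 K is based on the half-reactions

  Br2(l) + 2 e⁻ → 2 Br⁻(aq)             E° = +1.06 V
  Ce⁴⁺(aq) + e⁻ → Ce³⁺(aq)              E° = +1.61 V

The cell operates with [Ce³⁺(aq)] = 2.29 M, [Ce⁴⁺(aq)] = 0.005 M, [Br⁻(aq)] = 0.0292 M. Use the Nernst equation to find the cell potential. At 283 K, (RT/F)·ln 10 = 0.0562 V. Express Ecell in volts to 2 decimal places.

The Ce⁴⁺/Ce³⁺ couple has the more positive E°, so it is the cathode; Br₂/Br⁻ is the anode.
The standard potential is +1.61 − (+1.06) = +0.55 V and the balanced reaction transfers n = 2 electrons.
Balancing gives 2 Ce⁴⁺(aq) + 2 Br⁻(aq) → 2 Ce³⁺(aq) + Br2(l); hence Q = [Ce³⁺(aq)]^2 / ([Ce⁴⁺(aq)]^2·[Br⁻(aq)]^2) = 2.46×10^8 (log Q = 8.391).
Applying E = E° − (RT ln10/nF)·log Q gives +0.55 − (0.0562/2)(8.391) = +0.31 V.

+0.31 V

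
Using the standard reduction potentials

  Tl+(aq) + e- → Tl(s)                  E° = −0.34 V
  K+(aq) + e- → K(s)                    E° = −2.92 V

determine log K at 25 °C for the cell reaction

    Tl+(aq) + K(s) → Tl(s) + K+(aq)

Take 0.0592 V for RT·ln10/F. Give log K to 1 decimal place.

The Tl⁺/Tl couple is reduced (cathode); E°cell = −0.34 − (−2.92) = +2.58 V with n = 1.
At equilibrium E = 0, so log K = nE°cell / 0.0592 = (1)(+2.58) / 0.0592 = 43.6.

log K = 43.6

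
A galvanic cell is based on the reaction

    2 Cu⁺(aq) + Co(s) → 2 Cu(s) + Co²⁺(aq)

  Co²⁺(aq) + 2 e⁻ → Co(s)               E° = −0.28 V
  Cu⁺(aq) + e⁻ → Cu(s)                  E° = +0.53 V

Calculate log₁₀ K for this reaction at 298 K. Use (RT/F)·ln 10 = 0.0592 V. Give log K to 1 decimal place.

The Cu⁺/Cu couple is reduced (cathode); E°cell = +0.53 − (−0.28) = +0.81 V with n = 2.
At equilibrium E = 0, so log K = nE°cell / 0.0592 = (2)(+0.81) / 0.0592 = 27.4.

log K = 27.4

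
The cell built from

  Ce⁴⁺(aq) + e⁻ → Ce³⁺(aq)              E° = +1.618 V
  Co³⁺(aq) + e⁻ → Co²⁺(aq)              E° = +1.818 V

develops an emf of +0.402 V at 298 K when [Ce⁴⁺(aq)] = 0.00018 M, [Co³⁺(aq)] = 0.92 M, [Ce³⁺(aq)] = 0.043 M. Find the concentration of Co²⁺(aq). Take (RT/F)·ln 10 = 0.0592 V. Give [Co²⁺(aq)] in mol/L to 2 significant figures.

0.085 M

Co³⁺/Co²⁺ is the cathode (higher E°); E°cell = +1.818 − (+1.618) = +0.200 V with n = 1.
From the Nernst equation, log Q = n(E° − E)/0.0592 = 1·(+0.200 − (+0.402))/0.0592 = −3.412.
For Co³⁺(aq) + Ce³⁺(aq) → Co²⁺(aq) + Ce⁴⁺(aq), the reaction quotient is Q = ([Co²⁺(aq)]·[Ce⁴⁺(aq)]) / ([Co³⁺(aq)]·[Ce³⁺(aq)]).
Solving for the unknown gives log [Co²⁺(aq)] = −1.070, so [Co²⁺(aq)] ≈ 0.085 M.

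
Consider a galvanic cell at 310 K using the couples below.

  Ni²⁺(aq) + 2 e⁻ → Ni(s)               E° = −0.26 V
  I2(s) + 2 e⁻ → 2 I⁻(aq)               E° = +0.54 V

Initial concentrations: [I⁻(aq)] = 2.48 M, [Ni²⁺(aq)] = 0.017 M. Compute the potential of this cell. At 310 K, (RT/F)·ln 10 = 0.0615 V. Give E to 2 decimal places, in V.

+0.83 V

I₂/I⁻ is reduced (cathode, E° = +0.54 V) and Ni²⁺/Ni is oxidized (anode).
E°cell = E°cat − E°an = +0.54 − (−0.26) = +0.80 V; n = 2.
Balancing gives I2(s) + Ni(s) → 2 I⁻(aq) + Ni²⁺(aq); hence Q = [I⁻(aq)]^2·[Ni²⁺(aq)] = 0.105 (log Q = −0.981).
By the Nernst equation, E = +0.80 − (0.0615/2)·(−0.981) = +0.83 V.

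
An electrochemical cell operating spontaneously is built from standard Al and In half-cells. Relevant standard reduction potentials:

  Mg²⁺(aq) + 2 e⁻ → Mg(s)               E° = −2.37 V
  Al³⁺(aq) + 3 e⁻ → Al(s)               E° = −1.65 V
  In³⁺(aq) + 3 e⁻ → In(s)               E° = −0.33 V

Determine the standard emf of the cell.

Of the two couples in this cell, the one with the more positive reduction potential is reduced at the cathode: here that is In³⁺/In (−0.33 V); Al³⁺/Al (−1.65 V) is the anode.
E°cell = E°(cathode) − E°(anode) = −0.33 − (−1.65) = +1.32 V.

+1.32 V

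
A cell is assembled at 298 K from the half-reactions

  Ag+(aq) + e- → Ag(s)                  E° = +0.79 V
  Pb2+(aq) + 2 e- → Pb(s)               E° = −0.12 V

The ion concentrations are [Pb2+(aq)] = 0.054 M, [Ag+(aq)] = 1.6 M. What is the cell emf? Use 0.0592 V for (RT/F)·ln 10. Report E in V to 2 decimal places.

+0.96 V

Ag⁺/Ag is reduced (cathode, E° = +0.79 V) and Pb²⁺/Pb is oxidized (anode).
The standard potential is +0.79 − (−0.12) = +0.91 V and the balanced reaction transfers n = 2 electrons.
Balancing gives 2 Ag+(aq) + Pb(s) → 2 Ag(s) + Pb2+(aq); hence Q = [Pb2+(aq)] / [Ag+(aq)]^2 = 0.0211 (log Q = −1.676).
Applying E = E° − (RT ln10/nF)·log Q gives +0.91 − (0.0592/2)(−1.676) = +0.96 V.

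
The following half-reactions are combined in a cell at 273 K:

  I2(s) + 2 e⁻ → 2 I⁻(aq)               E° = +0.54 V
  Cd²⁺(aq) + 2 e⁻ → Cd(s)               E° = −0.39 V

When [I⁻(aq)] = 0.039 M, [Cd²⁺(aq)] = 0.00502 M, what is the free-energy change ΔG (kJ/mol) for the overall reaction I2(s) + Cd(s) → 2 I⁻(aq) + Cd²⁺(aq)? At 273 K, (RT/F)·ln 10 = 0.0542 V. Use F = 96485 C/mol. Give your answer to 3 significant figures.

The standard cell potential is +0.54 − (−0.39) = +0.93 V, with n = 2 electrons in the balanced equation.
Q = [I⁻(aq)]^2·[Cd²⁺(aq)] = 7.64×10^−6, so log Q = −5.117 and E = +0.93 − (0.0542/2)(−5.117) = +1.0687 V.
ΔG = −nFE = −(2)(96485)(+1.0687) J/mol = −206 kJ/mol.

−206 kJ/mol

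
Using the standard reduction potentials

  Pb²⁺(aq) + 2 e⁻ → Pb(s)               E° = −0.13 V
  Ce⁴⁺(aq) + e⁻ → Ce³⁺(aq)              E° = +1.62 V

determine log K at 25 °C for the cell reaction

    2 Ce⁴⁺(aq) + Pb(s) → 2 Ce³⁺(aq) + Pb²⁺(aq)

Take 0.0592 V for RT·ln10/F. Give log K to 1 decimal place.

The Ce⁴⁺/Ce³⁺ couple is reduced (cathode); E°cell = +1.62 − (−0.13) = +1.75 V with n = 2.
At equilibrium E = 0, so log K = nE°cell / 0.0592 = (2)(+1.75) / 0.0592 = 59.1.

log K = 59.1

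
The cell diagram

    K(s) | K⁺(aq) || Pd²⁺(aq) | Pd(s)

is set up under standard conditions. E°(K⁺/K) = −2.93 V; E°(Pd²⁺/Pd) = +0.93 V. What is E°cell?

By convention the left-hand electrode in cell notation is the anode (oxidation) and the right-hand electrode is the cathode (reduction).
E°cell = E°(right) − E°(left) = +0.93 − (−2.93) = +3.86 V.

+3.86 V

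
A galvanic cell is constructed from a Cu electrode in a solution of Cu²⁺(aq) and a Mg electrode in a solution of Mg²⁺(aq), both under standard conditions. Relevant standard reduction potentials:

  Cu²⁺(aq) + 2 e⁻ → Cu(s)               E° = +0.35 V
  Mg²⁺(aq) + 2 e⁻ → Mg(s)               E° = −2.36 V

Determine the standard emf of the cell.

+2.71 V

The Cu²⁺/Cu couple has the higher E°, so Cu ion is reduced (cathode) and Mg is oxidized (anode).
E°cell = E°(cathode) − E°(anode) = +0.35 − (−2.36) = +2.71 V.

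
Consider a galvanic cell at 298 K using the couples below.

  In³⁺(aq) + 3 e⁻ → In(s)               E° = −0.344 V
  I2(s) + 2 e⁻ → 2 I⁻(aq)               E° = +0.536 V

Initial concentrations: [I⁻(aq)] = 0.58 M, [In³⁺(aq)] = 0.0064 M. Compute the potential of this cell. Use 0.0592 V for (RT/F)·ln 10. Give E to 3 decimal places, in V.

+0.937 V

Since E°(I₂/I⁻) > E°(In³⁺/In), I₂/I⁻ serves as the cathode.
E°cell = E°cat − E°an = +0.536 − (−0.344) = +0.880 V; n = 6.
Balancing gives 3 I2(s) + 2 In(s) → 6 I⁻(aq) + 2 In³⁺(aq); hence Q = [I⁻(aq)]^6·[In³⁺(aq)]^2 = 1.56×10^−6 (log Q = −5.807).
Applying E = E° − (RT ln10/nF)·log Q gives +0.880 − (0.0592/6)(−5.807) = +0.937 V.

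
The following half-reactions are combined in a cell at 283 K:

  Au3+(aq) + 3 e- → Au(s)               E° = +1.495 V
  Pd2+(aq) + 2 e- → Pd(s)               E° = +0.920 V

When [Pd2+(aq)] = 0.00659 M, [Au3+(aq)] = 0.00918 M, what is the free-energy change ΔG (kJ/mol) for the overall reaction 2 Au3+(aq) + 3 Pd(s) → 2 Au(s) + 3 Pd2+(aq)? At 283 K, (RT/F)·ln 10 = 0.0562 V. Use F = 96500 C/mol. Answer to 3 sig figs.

The standard cell potential is +1.495 − (+0.920) = +0.575 V, with n = 6 electrons in the balanced equation.
The reaction quotient is [Pd2+(aq)]^3 / [Au3+(aq)]^2 = 0.0034; by Nernst, E = +0.575 − (0.0562/6)(−2.469) = +0.5981 V.
Finally ΔG = −nFE = −(6)(96500 C/mol)(+0.5981 V) = −346 kJ/mol.

−346 kJ/mol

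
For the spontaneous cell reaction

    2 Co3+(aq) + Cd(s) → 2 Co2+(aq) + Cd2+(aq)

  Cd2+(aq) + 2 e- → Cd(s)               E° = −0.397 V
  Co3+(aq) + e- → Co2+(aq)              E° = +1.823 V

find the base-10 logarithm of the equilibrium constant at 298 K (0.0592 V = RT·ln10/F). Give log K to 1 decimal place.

log K = 75.0

The Co³⁺/Co²⁺ couple is reduced (cathode); E°cell = +1.823 − (−0.397) = +2.220 V with n = 2.
At equilibrium E = 0, so log K = nE°cell / 0.0592 = (2)(+2.220) / 0.0592 = 75.0.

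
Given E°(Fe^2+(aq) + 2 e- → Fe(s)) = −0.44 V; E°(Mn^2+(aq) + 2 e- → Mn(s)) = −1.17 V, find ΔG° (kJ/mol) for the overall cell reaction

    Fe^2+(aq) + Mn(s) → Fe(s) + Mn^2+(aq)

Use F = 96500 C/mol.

−141 kJ/mol

In the reaction as written Fe^2+(aq) is reduced, so the Fe²⁺/Fe couple is the cathode and Mn²⁺/Mn is the anode.
E°cell = −0.44 − (−1.17) = +0.73 V; balancing electrons gives n = 2.
ΔG° = −nFE°cell = −(2)(96500)(+0.73) J/mol = −141 kJ/mol.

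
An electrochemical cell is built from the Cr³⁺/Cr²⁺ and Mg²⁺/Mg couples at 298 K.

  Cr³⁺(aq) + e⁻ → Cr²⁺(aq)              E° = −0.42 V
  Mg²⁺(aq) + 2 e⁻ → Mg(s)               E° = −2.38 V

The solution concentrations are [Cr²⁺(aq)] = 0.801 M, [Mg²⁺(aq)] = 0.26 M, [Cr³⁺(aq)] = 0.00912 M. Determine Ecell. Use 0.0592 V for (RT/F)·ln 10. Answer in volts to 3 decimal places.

+1.862 V

Since E°(Cr³⁺/Cr²⁺) > E°(Mg²⁺/Mg), Cr³⁺/Cr²⁺ serves as the cathode.
E°cell = −0.42 − (−2.38) = +1.96 V, with n = 2 electrons transferred.
Balancing gives 2 Cr³⁺(aq) + Mg(s) → 2 Cr²⁺(aq) + Mg²⁺(aq); hence Q = ([Cr²⁺(aq)]^2·[Mg²⁺(aq)]) / [Cr³⁺(aq)]^2 = 2.01×10^3 (log Q = 3.302).
Applying E = E° − (RT ln10/nF)·log Q gives +1.96 − (0.0592/2)(3.302) = +1.862 V.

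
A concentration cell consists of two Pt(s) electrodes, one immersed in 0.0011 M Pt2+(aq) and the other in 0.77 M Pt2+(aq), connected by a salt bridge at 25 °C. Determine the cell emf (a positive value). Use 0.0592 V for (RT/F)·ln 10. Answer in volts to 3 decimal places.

0.084 V

For a concentration cell E°cell = 0, since both electrodes use the same couple.
The compartment with the higher Pt2+(aq) concentration (0.77 M) acts as the cathode; ions are reduced there and produced at the dilute (0.0011 M) anode.
With n = 2, Ecell = −(0.0592/2)·log([dilute]/[conc]) = −(0.0592/2)·log(0.0011/0.77) = +0.084 V.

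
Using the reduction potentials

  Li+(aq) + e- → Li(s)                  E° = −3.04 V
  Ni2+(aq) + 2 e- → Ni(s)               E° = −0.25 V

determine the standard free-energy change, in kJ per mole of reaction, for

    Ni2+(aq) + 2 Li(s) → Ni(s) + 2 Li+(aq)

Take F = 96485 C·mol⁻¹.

In the reaction as written Ni2+(aq) is reduced, so the Ni²⁺/Ni couple is the cathode and Li⁺/Li is the anode.
E°cell = −0.25 − (−3.04) = +2.79 V; balancing electrons gives n = 2.
ΔG° = −nFE°cell = −(2)(96485)(+2.79) J/mol = −538 kJ/mol.

−538 kJ/mol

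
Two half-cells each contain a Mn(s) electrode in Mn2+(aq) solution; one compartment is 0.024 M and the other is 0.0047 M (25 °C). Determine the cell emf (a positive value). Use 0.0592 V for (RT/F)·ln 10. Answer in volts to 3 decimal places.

For a concentration cell E°cell = 0, since both electrodes use the same couple.
The compartment with the higher Mn2+(aq) concentration (0.024 M) acts as the cathode; ions are reduced there and produced at the dilute (0.0047 M) anode.
With n = 2, Ecell = −(0.0592/2)·log([dilute]/[conc]) = −(0.0592/2)·log(0.0047/0.024) = +0.021 V.

0.021 V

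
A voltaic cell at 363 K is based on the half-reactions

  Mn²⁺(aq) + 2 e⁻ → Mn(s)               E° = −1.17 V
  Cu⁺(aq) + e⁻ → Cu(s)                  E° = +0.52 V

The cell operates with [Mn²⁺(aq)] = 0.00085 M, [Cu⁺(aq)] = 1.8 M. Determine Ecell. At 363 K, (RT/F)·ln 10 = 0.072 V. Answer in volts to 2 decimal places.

Cu⁺/Cu is reduced (cathode, E° = +0.52 V) and Mn²⁺/Mn is oxidized (anode).
E°cell = E°cat − E°an = +0.52 − (−1.17) = +1.69 V; n = 2.
The balanced reaction is 2 Cu⁺(aq) + Mn(s) → 2 Cu(s) + Mn²⁺(aq), so Q = [Mn²⁺(aq)] / [Cu⁺(aq)]^2 = 0.000262 and log Q = −3.581.
E = E° − (0.072/n)·log Q = +1.69 − (0.072/2)(−3.581) = +1.82 V.

+1.82 V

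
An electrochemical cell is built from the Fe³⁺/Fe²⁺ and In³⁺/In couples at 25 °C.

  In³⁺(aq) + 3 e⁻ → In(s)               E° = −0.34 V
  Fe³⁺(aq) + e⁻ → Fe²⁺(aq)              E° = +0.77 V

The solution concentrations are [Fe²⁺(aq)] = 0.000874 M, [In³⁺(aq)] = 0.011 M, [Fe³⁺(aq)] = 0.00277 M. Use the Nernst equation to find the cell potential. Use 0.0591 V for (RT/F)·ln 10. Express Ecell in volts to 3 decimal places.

+1.178 V

Fe³⁺/Fe²⁺ is reduced (cathode, E° = +0.77 V) and In³⁺/In is oxidized (anode).
E°cell = +0.77 − (−0.34) = +1.11 V, with n = 3 electrons transferred.
For the overall reaction 3 Fe³⁺(aq) + In(s) → 3 Fe²⁺(aq) + In³⁺(aq), Q = ([Fe²⁺(aq)]^3·[In³⁺(aq)]) / [Fe³⁺(aq)]^3 = 0.000346, giving log Q = −3.462.
Applying E = E° − (RT ln10/nF)·log Q gives +1.11 − (0.0591/3)(−3.462) = +1.178 V.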